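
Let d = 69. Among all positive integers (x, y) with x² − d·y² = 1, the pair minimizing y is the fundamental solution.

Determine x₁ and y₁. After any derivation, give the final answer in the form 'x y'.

7775 936

[8; 3,3,1,4,1,3,3,16] for √69; ℓ=8 ⇒ convergent index 7
k=0  a_k=8  p_k/q_k = 8/1
…
k=6  a_k=3  p_k/q_k = 2384/287
k=7  a_k=3  p_k/q_k = 7775/936
fundamental: x₁=7775, y₁=936  (since 60450625 − 69·876096 = 1)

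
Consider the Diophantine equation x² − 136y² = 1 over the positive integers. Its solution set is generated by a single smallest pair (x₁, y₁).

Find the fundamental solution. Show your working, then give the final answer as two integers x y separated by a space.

d=136: √d = [11; 1,1,1,22] (ℓ=4, even), read p_3/q_3
i=0: a=11 ⇒ p=11, q=1
…
i=2: a=1 ⇒ p=23, q=2
i=3: a=1 ⇒ p=35, q=3
fundamental: x₁=35, y₁=3  (since 1225 − 136·9 = 1)

35 3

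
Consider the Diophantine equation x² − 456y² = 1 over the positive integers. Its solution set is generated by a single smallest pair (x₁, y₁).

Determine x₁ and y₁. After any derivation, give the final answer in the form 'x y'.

√456 → a₀=21, period (2,1,4,1,2,42); ℓ=6 even so k=5
i=0: a=21 ⇒ p=21, q=1
i=1: a=2 ⇒ p=43, q=2
…
i=3: a=4 ⇒ p=299, q=14
i=4: a=1 ⇒ p=363, q=17
i=5: a=2 ⇒ p=1025, q=48
(x₁, y₁) = (1025, 48);  1025² − 456·48² = 1 ✓

1025 48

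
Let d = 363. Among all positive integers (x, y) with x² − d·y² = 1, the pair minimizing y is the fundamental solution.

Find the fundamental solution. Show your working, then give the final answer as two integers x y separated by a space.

362 19

√363 → a₀=19, period (19,38); ℓ=2 even so k=1
a_0=19:  p_0=19·1+0=19,  q_0=19·0+1=1
a_1=19:  p_1=19·19+1=362,  q_1=19·1+0=19
(x₁, y₁) = (362, 19);  362² − 363·19² = 1 ✓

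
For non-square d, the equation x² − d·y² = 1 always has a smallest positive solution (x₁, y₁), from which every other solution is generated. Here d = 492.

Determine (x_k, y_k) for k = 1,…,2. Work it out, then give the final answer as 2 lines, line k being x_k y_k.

29767 1342
1772148577 79894628

√492 = [22; 5,1,1,10,1,1,5,44, …], period ℓ=8 (even) → k=7
step 0: (22, 1)  from 22·(1,0) + (0,1)
…
step 3: (244, 11)  from 1·(133,6) + (111,5)
…
step 6: (5390, 243)  from 1·(2817,127) + (2573,116)
step 7: (29767, 1342)  from 5·(5390,243) + (2817,127)
(x₁, y₁) = (29767, 1342);  29767² − 492·1342² = 1 ✓
n=2: (29767,1342)∘(29767,1342) = (29767·29767+492·1342·1342, 29767·1342+1342·29767) = (1772148577,79894628)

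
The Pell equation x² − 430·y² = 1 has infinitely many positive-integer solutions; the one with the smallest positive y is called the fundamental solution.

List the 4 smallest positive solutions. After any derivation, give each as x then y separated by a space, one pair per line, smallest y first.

2862251 138030
16384961574001 790153011060
93795745300289010251 4523232492118854090
536933931562978654798296001 25893253447598574322902120

[20; 1,2,1,3,1,…,2,1,40] for √430; ℓ=14 ⇒ convergent index 13
i=0: a=20 ⇒ p=20, q=1
i=1: a=1 ⇒ p=21, q=1
i=2: a=2 ⇒ p=62, q=3
i=3: a=1 ⇒ p=83, q=4
…
i=6: a=6 ⇒ p=2675, q=129
i=7: a=8 ⇒ p=21794, q=1051
i=8: a=6 ⇒ p=133439, q=6435
…
i=10: a=3 ⇒ p=599138, q=28893
…
i=12: a=2 ⇒ p=2107880, q=101651
i=13: a=1 ⇒ p=2862251, q=138030
(x₁, y₁) = (2862251, 138030);  2862251² − 430·138030² = 1 ✓
n=2: (2862251,138030)∘(2862251,138030) = (2862251·2862251+430·138030·138030, 2862251·138030+138030·2862251) = (16384961574001,790153011060)
n=3: (16384961574001,790153011060)∘(2862251,138030) = (2862251·16384961574001+430·138030·790153011060, 2862251·790153011060+138030·16384961574001) = (93795745300289010251,4523232492118854090)
n=4: (93795745300289010251,4523232492118854090)∘(2862251,138030) = (2862251·93795745300289010251+430·138030·4523232492118854090, 2862251·4523232492118854090+138030·93795745300289010251) = (536933931562978654798296001,25893253447598574322902120)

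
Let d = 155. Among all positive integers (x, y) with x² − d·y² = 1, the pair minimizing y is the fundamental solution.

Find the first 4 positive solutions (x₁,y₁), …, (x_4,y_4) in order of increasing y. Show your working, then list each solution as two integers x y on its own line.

249 20
124001 9960
61752249 4960060
30752496001 2470099920

√155 → a₀=12, period (2,4,2,24); ℓ=4 even so k=3
i=0: a=12 ⇒ p=12, q=1
i=1: a=2 ⇒ p=25, q=2
i=2: a=4 ⇒ p=112, q=9
i=3: a=2 ⇒ p=249, q=20
(x₁, y₁) = (249, 20);  249² − 155·20² = 1 ✓
(x_2, y_2) = (249·249 + 155·20·20, 249·20 + 20·249) = (124001, 9960)
(x_3, y_3) = (249·124001 + 155·20·9960, 249·9960 + 20·124001) = (61752249, 4960060)
(x_4, y_4) = (249·61752249 + 155·20·4960060, 249·4960060 + 20·61752249) = (30752496001, 2470099920)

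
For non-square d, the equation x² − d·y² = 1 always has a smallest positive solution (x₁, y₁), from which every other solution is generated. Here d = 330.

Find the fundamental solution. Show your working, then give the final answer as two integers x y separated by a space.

109 6

√330 = [18; 6,36, …], period ℓ=2 (even) → k=1
k=0  a_k=18  p_k/q_k = 18/1
k=1  a_k=6  p_k/q_k = 109/6
(x₁, y₁) = (109, 6);  109² − 330·6² = 1 ✓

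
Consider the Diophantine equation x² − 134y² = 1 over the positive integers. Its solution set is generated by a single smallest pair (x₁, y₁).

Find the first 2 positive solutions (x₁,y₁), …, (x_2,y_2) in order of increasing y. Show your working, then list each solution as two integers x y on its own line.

145925 12606
42588211249 3679061100

[11; 1,1,2,1,3,…,1,1,22] for √134; ℓ=14 ⇒ convergent index 13
i=0: a=11 ⇒ p=11, q=1
i=1: a=1 ⇒ p=12, q=1
…
i=4: a=1 ⇒ p=81, q=7
…
i=6: a=1 ⇒ p=382, q=33
…
i=10: a=1 ⇒ p=22133, q=1912
…
i=12: a=1 ⇒ p=84029, q=7259
i=13: a=1 ⇒ p=145925, q=12606
(x₁, y₁) = (145925, 12606);  145925² − 134·12606² = 1 ✓
(x_2, y_2) = (145925·145925 + 134·12606·12606, 145925·12606 + 12606·145925) = (42588211249, 3679061100)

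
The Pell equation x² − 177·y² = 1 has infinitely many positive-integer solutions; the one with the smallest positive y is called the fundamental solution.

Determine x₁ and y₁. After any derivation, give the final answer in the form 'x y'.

62423 4692

[13; 3,3,2,8,2,3,3,26] for √177; ℓ=8 ⇒ convergent index 7
k=0  a_k=13  p_k/q_k = 13/1
k=1  a_k=3  p_k/q_k = 40/3
k=2  a_k=3  p_k/q_k = 133/10
k=3  a_k=2  p_k/q_k = 306/23
k=4  a_k=8  p_k/q_k = 2581/194
k=5  a_k=2  p_k/q_k = 5468/411
k=6  a_k=3  p_k/q_k = 18985/1427
k=7  a_k=3  p_k/q_k = 62423/4692
→ (62423, 4692).  Check: 62423²=3896630929, 177·4692²=3896630928, difference 1.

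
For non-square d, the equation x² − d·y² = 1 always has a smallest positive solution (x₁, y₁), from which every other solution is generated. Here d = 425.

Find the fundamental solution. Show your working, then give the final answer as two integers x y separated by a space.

√425 = [20; 1,1,1,1,1,1,40, …], period ℓ=7 (odd) → k=13
step 0: (20, 1)  from 20·(1,0) + (0,1)
step 1: (21, 1)  from 1·(20,1) + (1,0)
step 2: (41, 2)  from 1·(21,1) + (20,1)
step 3: (62, 3)  from 1·(41,2) + (21,1)
…
step 6: (268, 13)  from 1·(165,8) + (103,5)
step 7: (10885, 528)  from 40·(268,13) + (165,8)
…
step 9: (22038, 1069)  from 1·(11153,541) + (10885,528)
step 10: (33191, 1610)  from 1·(22038,1069) + (11153,541)
step 11: (55229, 2679)  from 1·(33191,1610) + (22038,1069)
step 12: (88420, 4289)  from 1·(55229,2679) + (33191,1610)
step 13: (143649, 6968)  from 1·(88420,4289) + (55229,2679)
(x₁, y₁) = (143649, 6968);  143649² − 425·6968² = 1 ✓

143649 6968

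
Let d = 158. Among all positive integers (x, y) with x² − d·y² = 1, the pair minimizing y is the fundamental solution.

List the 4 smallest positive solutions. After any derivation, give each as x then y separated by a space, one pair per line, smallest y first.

7743 616
119908097 9539376
1856896782399 147726776120
28755903452322817 2287696845454944

[12; 1,1,3,12,3,1,1,24] for √158; ℓ=8 ⇒ convergent index 7
step 0: (12, 1)  from 12·(1,0) + (0,1)
step 1: (13, 1)  from 1·(12,1) + (1,0)
…
step 3: (88, 7)  from 3·(25,2) + (13,1)
…
step 5: (3331, 265)  from 3·(1081,86) + (88,7)
step 6: (4412, 351)  from 1·(3331,265) + (1081,86)
step 7: (7743, 616)  from 1·(4412,351) + (3331,265)
→ (7743, 616).  Check: 7743²=59954049, 158·616²=59954048, difference 1.
n=2: (7743,616)∘(7743,616) = (7743·7743+158·616·616, 7743·616+616·7743) = (119908097,9539376)
n=3: (119908097,9539376)∘(7743,616) = (7743·119908097+158·616·9539376, 7743·9539376+616·119908097) = (1856896782399,147726776120)
n=4: (1856896782399,147726776120)∘(7743,616) = (7743·1856896782399+158·616·147726776120, 7743·147726776120+616·1856896782399) = (28755903452322817,2287696845454944)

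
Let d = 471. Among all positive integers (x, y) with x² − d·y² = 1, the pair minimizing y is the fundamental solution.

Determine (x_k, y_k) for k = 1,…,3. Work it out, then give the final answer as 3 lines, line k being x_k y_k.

7838695 361188
122890278606049 5662485139320
1926598824915678693415 88772987898323613612

[21; 1,2,2,1,3,…,2,1,42] for √471; ℓ=14 ⇒ convergent index 13
step 0: (21, 1)  from 21·(1,0) + (0,1)
step 1: (22, 1)  from 1·(21,1) + (1,0)
step 2: (65, 3)  from 2·(22,1) + (21,1)
step 3: (152, 7)  from 2·(65,3) + (22,1)
step 4: (217, 10)  from 1·(152,7) + (65,3)
step 5: (803, 37)  from 3·(217,10) + (152,7)
step 6: (3429, 158)  from 4·(803,37) + (217,10)
step 7: (48809, 2249)  from 14·(3429,158) + (803,37)
step 8: (198665, 9154)  from 4·(48809,2249) + (3429,158)
step 9: (644804, 29711)  from 3·(198665,9154) + (48809,2249)
step 10: (843469, 38865)  from 1·(644804,29711) + (198665,9154)
step 11: (2331742, 107441)  from 2·(843469,38865) + (644804,29711)
step 12: (5506953, 253747)  from 2·(2331742,107441) + (843469,38865)
step 13: (7838695, 361188)  from 1·(5506953,253747) + (2331742,107441)
(x₁, y₁) = (7838695, 361188);  7838695² − 471·361188² = 1 ✓
(x_2, y_2) = (7838695·7838695 + 471·361188·361188, 7838695·361188 + 361188·7838695) = (122890278606049, 5662485139320)
(x_3, y_3) = (7838695·122890278606049 + 471·361188·5662485139320, 7838695·5662485139320 + 361188·122890278606049) = (1926598824915678693415, 88772987898323613612)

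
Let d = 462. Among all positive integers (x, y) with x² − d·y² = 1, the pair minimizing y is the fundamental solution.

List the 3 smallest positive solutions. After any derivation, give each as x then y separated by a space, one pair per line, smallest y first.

√462 → a₀=21, period (2,42); ℓ=2 even so k=1
k=0  a_k=21  p_k/q_k = 21/1
k=1  a_k=2  p_k/q_k = 43/2
→ (43, 2).  Check: 43²=1849, 462·2²=1848, difference 1.
(43+2√462)^2 = 3697 + 172√462
(43+2√462)^3 = 317899 + 14790√462

43 2
3697 172
317899 14790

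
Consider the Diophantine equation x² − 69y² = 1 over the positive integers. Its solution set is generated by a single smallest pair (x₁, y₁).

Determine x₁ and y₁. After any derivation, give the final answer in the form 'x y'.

[8; 3,3,1,4,1,3,3,16] for √69; ℓ=8 ⇒ convergent index 7
i=0: a=8 ⇒ p=8, q=1
i=1: a=3 ⇒ p=25, q=3
i=2: a=3 ⇒ p=83, q=10
…
i=4: a=4 ⇒ p=515, q=62
i=5: a=1 ⇒ p=623, q=75
i=6: a=3 ⇒ p=2384, q=287
i=7: a=3 ⇒ p=7775, q=936
→ (7775, 936).  Check: 7775²=60450625, 69·936²=60450624, difference 1.

7775 936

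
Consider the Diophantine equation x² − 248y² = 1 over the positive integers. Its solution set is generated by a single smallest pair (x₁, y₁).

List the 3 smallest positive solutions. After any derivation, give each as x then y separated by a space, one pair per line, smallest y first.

[15; 1,2,1,30] for √248; ℓ=4 ⇒ convergent index 3
i=0: a=15 ⇒ p=15, q=1
…
i=2: a=2 ⇒ p=47, q=3
i=3: a=1 ⇒ p=63, q=4
fundamental: x₁=63, y₁=4  (since 3969 − 248·16 = 1)
(63+4√248)^2 = 7937 + 504√248
(63+4√248)^3 = 999999 + 63500√248

63 4
7937 504
999999 63500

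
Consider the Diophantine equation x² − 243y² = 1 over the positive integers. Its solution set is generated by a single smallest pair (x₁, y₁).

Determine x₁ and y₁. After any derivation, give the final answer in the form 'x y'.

[15; 1,1,2,3,15,3,2,1,1,30] for √243; ℓ=10 ⇒ convergent index 9
a_0=15:  p_0=15·1+0=15,  q_0=15·0+1=1
…
a_5=15:  p_5=15·265+78=4053,  q_5=15·17+5=260
…
a_7=2:  p_7=2·12424+4053=28901,  q_7=2·797+260=1854
a_8=1:  p_8=1·28901+12424=41325,  q_8=1·1854+797=2651
a_9=1:  p_9=1·41325+28901=70226,  q_9=1·2651+1854=4505
fundamental: x₁=70226, y₁=4505  (since 4931691076 − 243·20295025 = 1)

70226 4505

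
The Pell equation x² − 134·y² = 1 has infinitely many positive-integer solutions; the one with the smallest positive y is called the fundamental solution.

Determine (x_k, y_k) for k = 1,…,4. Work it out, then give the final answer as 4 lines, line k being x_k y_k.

145925 12606
42588211249 3679061100
12429369452874725 1073733982022394
3627511474778900280001 313369262649556627800

d=134: √d = [11; 1,1,2,1,3,…,1,1,22] (ℓ=14, even), read p_13/q_13
step 0: (11, 1)  from 11·(1,0) + (0,1)
step 1: (12, 1)  from 1·(11,1) + (1,0)
…
step 3: (58, 5)  from 2·(23,2) + (12,1)
…
step 5: (301, 26)  from 3·(81,7) + (58,5)
…
step 12: (84029, 7259)  from 1·(61896,5347) + (22133,1912)
step 13: (145925, 12606)  from 1·(84029,7259) + (61896,5347)
fundamental: x₁=145925, y₁=12606  (since 21294105625 − 134·158911236 = 1)
(x_2, y_2) = (145925·145925 + 134·12606·12606, 145925·12606 + 12606·145925) = (42588211249, 3679061100)
(x_3, y_3) = (145925·42588211249 + 134·12606·3679061100, 145925·3679061100 + 12606·42588211249) = (12429369452874725, 1073733982022394)
(x_4, y_4) = (145925·12429369452874725 + 134·12606·1073733982022394, 145925·1073733982022394 + 12606·12429369452874725) = (3627511474778900280001, 313369262649556627800)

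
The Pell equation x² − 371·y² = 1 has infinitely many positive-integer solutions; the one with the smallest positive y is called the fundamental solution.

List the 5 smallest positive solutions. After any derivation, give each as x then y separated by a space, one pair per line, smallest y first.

√371 → a₀=19, period (3,1,4,1,3,38); ℓ=6 even so k=5
i=0: a=19 ⇒ p=19, q=1
…
i=4: a=1 ⇒ p=443, q=23
i=5: a=3 ⇒ p=1695, q=88
→ (1695, 88).  Check: 1695²=2873025, 371·88²=2873024, difference 1.
k=2:  x_2 = 1695·1695+371·88·88 = 5746049,  y_2 = 1695·88+88·1695 = 298320
k=3:  x_3 = 1695·5746049+371·88·298320 = 19479104415,  y_3 = 1695·298320+88·5746049 = 1011304712
k=4:  x_4 = 1695·19479104415+371·88·1011304712 = 66034158220801,  y_4 = 1695·1011304712+88·19479104415 = 3428322675360
k=5:  x_5 = 1695·66034158220801+371·88·3428322675360 = 223855776889410975,  y_5 = 1695·3428322675360+88·66034158220801 = 11622012858165688

1695 88
5746049 298320
19479104415 1011304712
66034158220801 3428322675360
223855776889410975 11622012858165688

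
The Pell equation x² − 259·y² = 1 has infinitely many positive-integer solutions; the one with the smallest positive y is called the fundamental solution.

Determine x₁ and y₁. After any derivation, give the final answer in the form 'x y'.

d=259: √d = [16; 10,1,2,3,4,3,2,1,10,32] (ℓ=10, even), read p_9/q_9
k=0  a_k=16  p_k/q_k = 16/1
k=1  a_k=10  p_k/q_k = 161/10
…
k=3  a_k=2  p_k/q_k = 515/32
k=4  a_k=3  p_k/q_k = 1722/107
…
k=7  a_k=2  p_k/q_k = 55265/3434
k=8  a_k=1  p_k/q_k = 79196/4921
k=9  a_k=10  p_k/q_k = 847225/52644
fundamental: x₁=847225, y₁=52644  (since 717790200625 − 259·2771390736 = 1)

847225 52644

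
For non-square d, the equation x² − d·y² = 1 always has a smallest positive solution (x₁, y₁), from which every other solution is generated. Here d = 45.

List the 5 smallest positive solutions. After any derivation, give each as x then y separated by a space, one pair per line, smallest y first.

√45 = [6; 1,2,2,2,1,12, …], period ℓ=6 (even) → k=5
k=0  a_k=6  p_k/q_k = 6/1
k=1  a_k=1  p_k/q_k = 7/1
…
k=3  a_k=2  p_k/q_k = 47/7
k=4  a_k=2  p_k/q_k = 114/17
k=5  a_k=1  p_k/q_k = 161/24
fundamental: x₁=161, y₁=24  (since 25921 − 45·576 = 1)
n=2: (161,24)∘(161,24) = (161·161+45·24·24, 161·24+24·161) = (51841,7728)
n=3: (51841,7728)∘(161,24) = (161·51841+45·24·7728, 161·7728+24·51841) = (16692641,2488392)
n=4: (16692641,2488392)∘(161,24) = (161·16692641+45·24·2488392, 161·2488392+24·16692641) = (5374978561,801254496)
n=5: (5374978561,801254496)∘(161,24) = (161·5374978561+45·24·801254496, 161·801254496+24·5374978561) = (1730726404001,258001459320)

161 24
51841 7728
16692641 2488392
5374978561 801254496
1730726404001 258001459320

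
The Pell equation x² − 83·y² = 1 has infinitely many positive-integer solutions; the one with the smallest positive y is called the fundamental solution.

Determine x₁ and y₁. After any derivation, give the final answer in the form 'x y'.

[9; 9,18] for √83; ℓ=2 ⇒ convergent index 1
k=0  a_k=9  p_k/q_k = 9/1
k=1  a_k=9  p_k/q_k = 82/9
→ (82, 9).  Check: 82²=6724, 83·9²=6723, difference 1.

82 9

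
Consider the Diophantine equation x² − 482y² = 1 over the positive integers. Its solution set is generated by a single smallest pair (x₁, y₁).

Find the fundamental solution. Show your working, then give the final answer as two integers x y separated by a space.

483 22

√482 = [21; 1,20,1,42, …], period ℓ=4 (even) → k=3
k=0  a_k=21  p_k/q_k = 21/1
k=1  a_k=1  p_k/q_k = 22/1
k=2  a_k=20  p_k/q_k = 461/21
k=3  a_k=1  p_k/q_k = 483/22
fundamental: x₁=483, y₁=22  (since 233289 − 482·484 = 1)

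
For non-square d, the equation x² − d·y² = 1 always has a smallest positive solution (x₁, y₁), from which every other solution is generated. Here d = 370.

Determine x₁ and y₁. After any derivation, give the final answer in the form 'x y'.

213859 11118

√370 → a₀=19, period (4,4,38); ℓ=3 odd so k=5
a_0=19:  p_0=19·1+0=19,  q_0=19·0+1=1
…
a_2=4:  p_2=4·77+19=327,  q_2=4·4+1=17
…
a_4=4:  p_4=4·12503+327=50339,  q_4=4·650+17=2617
a_5=4:  p_5=4·50339+12503=213859,  q_5=4·2617+650=11118
(x₁, y₁) = (213859, 11118);  213859² − 370·11118² = 1 ✓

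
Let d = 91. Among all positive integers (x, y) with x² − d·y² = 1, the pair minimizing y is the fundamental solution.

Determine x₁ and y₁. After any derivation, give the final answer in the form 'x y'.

1574 165

d=91: √d = [9; 1,1,5,1,5,1,1,18] (ℓ=8, even), read p_7/q_7
i=0: a=9 ⇒ p=9, q=1
…
i=3: a=5 ⇒ p=105, q=11
i=4: a=1 ⇒ p=124, q=13
i=5: a=5 ⇒ p=725, q=76
i=6: a=1 ⇒ p=849, q=89
i=7: a=1 ⇒ p=1574, q=165
(x₁, y₁) = (1574, 165);  1574² − 91·165² = 1 ✓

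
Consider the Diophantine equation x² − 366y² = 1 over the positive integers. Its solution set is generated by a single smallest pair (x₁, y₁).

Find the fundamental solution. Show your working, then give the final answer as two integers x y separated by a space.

907925 47458

√366 → a₀=19, period (7,1,1,1,2,12,2,1,1,1,7,38); ℓ=12 even so k=11
a_0=19:  p_0=19·1+0=19,  q_0=19·0+1=1
a_1=7:  p_1=7·19+1=134,  q_1=7·1+0=7
a_2=1:  p_2=1·134+19=153,  q_2=1·7+1=8
a_3=1:  p_3=1·153+134=287,  q_3=1·8+7=15
a_4=1:  p_4=1·287+153=440,  q_4=1·15+8=23
…
a_7=2:  p_7=2·14444+1167=30055,  q_7=2·755+61=1571
a_8=1:  p_8=1·30055+14444=44499,  q_8=1·1571+755=2326
…
a_10=1:  p_10=1·74554+44499=119053,  q_10=1·3897+2326=6223
a_11=7:  p_11=7·119053+74554=907925,  q_11=7·6223+3897=47458
fundamental: x₁=907925, y₁=47458  (since 824327805625 − 366·2252261764 = 1)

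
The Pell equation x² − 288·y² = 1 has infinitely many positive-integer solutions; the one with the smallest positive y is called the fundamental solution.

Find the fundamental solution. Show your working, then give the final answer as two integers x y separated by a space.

√288 = [16; 1,32, …], period ℓ=2 (even) → k=1
i=0: a=16 ⇒ p=16, q=1
i=1: a=1 ⇒ p=17, q=1
fundamental: x₁=17, y₁=1  (since 289 − 288·1 = 1)

17 1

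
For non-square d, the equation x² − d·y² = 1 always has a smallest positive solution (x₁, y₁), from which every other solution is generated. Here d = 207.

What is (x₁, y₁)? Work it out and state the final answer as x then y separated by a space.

√207 = [14; 2,1,1,2,1,1,2,28, …], period ℓ=8 (even) → k=7
a_0=14:  p_0=14·1+0=14,  q_0=14·0+1=1
…
a_2=1:  p_2=1·29+14=43,  q_2=1·2+1=3
a_3=1:  p_3=1·43+29=72,  q_3=1·3+2=5
…
a_6=1:  p_6=1·259+187=446,  q_6=1·18+13=31
a_7=2:  p_7=2·446+259=1151,  q_7=2·31+18=80
fundamental: x₁=1151, y₁=80  (since 1324801 − 207·6400 = 1)

1151 80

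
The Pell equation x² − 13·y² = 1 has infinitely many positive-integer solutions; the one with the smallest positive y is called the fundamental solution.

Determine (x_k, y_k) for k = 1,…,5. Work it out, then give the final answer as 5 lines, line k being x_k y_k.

[3; 1,1,1,1,6] for √13; ℓ=5 ⇒ convergent index 9
i=0: a=3 ⇒ p=3, q=1
i=1: a=1 ⇒ p=4, q=1
i=2: a=1 ⇒ p=7, q=2
…
i=4: a=1 ⇒ p=18, q=5
…
i=7: a=1 ⇒ p=256, q=71
i=8: a=1 ⇒ p=393, q=109
i=9: a=1 ⇒ p=649, q=180
→ (649, 180).  Check: 649²=421201, 13·180²=421200, difference 1.
n=2: (649,180)∘(649,180) = (649·649+13·180·180, 649·180+180·649) = (842401,233640)
n=3: (842401,233640)∘(649,180) = (649·842401+13·180·233640, 649·233640+180·842401) = (1093435849,303264540)
n=4: (1093435849,303264540)∘(649,180) = (649·1093435849+13·180·303264540, 649·303264540+180·1093435849) = (1419278889601,393637139280)
n=5: (1419278889601,393637139280)∘(649,180) = (649·1419278889601+13·180·393637139280, 649·393637139280+180·1419278889601) = (1842222905266249,510940703520900)

649 180
842401 233640
1093435849 303264540
1419278889601 393637139280
1842222905266249 510940703520900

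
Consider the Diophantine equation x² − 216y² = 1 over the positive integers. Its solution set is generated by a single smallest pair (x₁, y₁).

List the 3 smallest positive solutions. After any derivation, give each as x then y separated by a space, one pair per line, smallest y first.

d=216: √d = [14; 1,2,3,2,1,28] (ℓ=6, even), read p_5/q_5
k=0  a_k=14  p_k/q_k = 14/1
k=1  a_k=1  p_k/q_k = 15/1
k=2  a_k=2  p_k/q_k = 44/3
k=3  a_k=3  p_k/q_k = 147/10
k=4  a_k=2  p_k/q_k = 338/23
k=5  a_k=1  p_k/q_k = 485/33
→ (485, 33).  Check: 485²=235225, 216·33²=235224, difference 1.
(485+33√216)^2 = 470449 + 32010√216
(485+33√216)^3 = 456335045 + 31049667√216

485 33
470449 32010
456335045 31049667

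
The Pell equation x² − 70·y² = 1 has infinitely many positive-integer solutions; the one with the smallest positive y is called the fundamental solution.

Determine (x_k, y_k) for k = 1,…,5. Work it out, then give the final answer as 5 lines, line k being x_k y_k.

[8; 2,1,2,1,2,16] for √70; ℓ=6 ⇒ convergent index 5
step 0: (8, 1)  from 8·(1,0) + (0,1)
step 1: (17, 2)  from 2·(8,1) + (1,0)
…
step 4: (92, 11)  from 1·(67,8) + (25,3)
step 5: (251, 30)  from 2·(92,11) + (67,8)
(x₁, y₁) = (251, 30);  251² − 70·30² = 1 ✓
k=2:  x_2 = 251·251+70·30·30 = 126001,  y_2 = 251·30+30·251 = 15060
k=3:  x_3 = 251·126001+70·30·15060 = 63252251,  y_3 = 251·15060+30·126001 = 7560090
k=4:  x_4 = 251·63252251+70·30·7560090 = 31752504001,  y_4 = 251·7560090+30·63252251 = 3795150120
k=5:  x_5 = 251·31752504001+70·30·3795150120 = 15939693756251,  y_5 = 251·3795150120+30·31752504001 = 1905157800150

251 30
126001 15060
63252251 7560090
31752504001 3795150120
15939693756251 1905157800150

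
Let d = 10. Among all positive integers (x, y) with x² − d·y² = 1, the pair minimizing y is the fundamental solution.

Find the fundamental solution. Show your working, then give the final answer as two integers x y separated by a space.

[3; 6] for √10; ℓ=1 ⇒ convergent index 1
i=0: a=3 ⇒ p=3, q=1
i=1: a=6 ⇒ p=19, q=6
(x₁, y₁) = (19, 6);  19² − 10·6² = 1 ✓

19 6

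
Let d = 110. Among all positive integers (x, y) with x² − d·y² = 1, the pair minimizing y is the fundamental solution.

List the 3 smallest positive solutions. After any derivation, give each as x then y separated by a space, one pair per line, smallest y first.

21 2
881 84
36981 3526

d=110: √d = [10; 2,20] (ℓ=2, even), read p_1/q_1
step 0: (10, 1)  from 10·(1,0) + (0,1)
step 1: (21, 2)  from 2·(10,1) + (1,0)
(x₁, y₁) = (21, 2);  21² − 110·2² = 1 ✓
n=2: (21,2)∘(21,2) = (21·21+110·2·2, 21·2+2·21) = (881,84)
n=3: (881,84)∘(21,2) = (21·881+110·2·84, 21·84+2·881) = (36981,3526)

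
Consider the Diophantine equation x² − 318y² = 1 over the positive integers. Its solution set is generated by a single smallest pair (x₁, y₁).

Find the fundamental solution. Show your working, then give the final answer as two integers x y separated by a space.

107 6

√318 → a₀=17, period (1,4,1,34); ℓ=4 even so k=3
k=0  a_k=17  p_k/q_k = 17/1
…
k=2  a_k=4  p_k/q_k = 89/5
k=3  a_k=1  p_k/q_k = 107/6
fundamental: x₁=107, y₁=6  (since 11449 − 318·36 = 1)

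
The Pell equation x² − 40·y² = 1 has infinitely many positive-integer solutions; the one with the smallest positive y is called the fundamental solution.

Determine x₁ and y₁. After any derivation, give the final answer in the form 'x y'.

19 3

√40 = [6; 3,12, …], period ℓ=2 (even) → k=1
k=0  a_k=6  p_k/q_k = 6/1
k=1  a_k=3  p_k/q_k = 19/3
(x₁, y₁) = (19, 3);  19² − 40·3² = 1 ✓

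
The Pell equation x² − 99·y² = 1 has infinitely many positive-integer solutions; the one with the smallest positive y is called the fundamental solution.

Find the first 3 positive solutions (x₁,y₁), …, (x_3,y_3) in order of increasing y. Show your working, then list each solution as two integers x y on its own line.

10 1
199 20
3970 399

√99 = [9; 1,18, …], period ℓ=2 (even) → k=1
step 0: (9, 1)  from 9·(1,0) + (0,1)
step 1: (10, 1)  from 1·(9,1) + (1,0)
(x₁, y₁) = (10, 1);  10² − 99·1² = 1 ✓
n=2: (10,1)∘(10,1) = (10·10+99·1·1, 10·1+1·10) = (199,20)
n=3: (199,20)∘(10,1) = (10·199+99·1·20, 10·20+1·199) = (3970,399)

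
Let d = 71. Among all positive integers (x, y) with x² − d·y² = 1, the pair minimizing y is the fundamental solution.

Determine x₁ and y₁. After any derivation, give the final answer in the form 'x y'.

3480 413

√71 = [8; 2,2,1,7,1,2,2,16, …], period ℓ=8 (even) → k=7
k=0  a_k=8  p_k/q_k = 8/1
k=1  a_k=2  p_k/q_k = 17/2
k=2  a_k=2  p_k/q_k = 42/5
…
k=4  a_k=7  p_k/q_k = 455/54
k=5  a_k=1  p_k/q_k = 514/61
k=6  a_k=2  p_k/q_k = 1483/176
k=7  a_k=2  p_k/q_k = 3480/413
fundamental: x₁=3480, y₁=413  (since 12110400 − 71·170569 = 1)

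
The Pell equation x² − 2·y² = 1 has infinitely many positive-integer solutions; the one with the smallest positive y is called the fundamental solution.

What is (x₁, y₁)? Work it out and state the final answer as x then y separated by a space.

3 2

[1; 2] for √2; ℓ=1 ⇒ convergent index 1
k=0  a_k=1  p_k/q_k = 1/1
k=1  a_k=2  p_k/q_k = 3/2
→ (3, 2).  Check: 3²=9, 2·2²=8, difference 1.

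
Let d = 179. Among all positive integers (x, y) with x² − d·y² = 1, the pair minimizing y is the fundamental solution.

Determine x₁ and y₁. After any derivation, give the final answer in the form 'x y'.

4190210 313191

√179 = [13; 2,1,1,1,3,…,1,2,26, …], period ℓ=14 (even) → k=13
step 0: (13, 1)  from 13·(1,0) + (0,1)
step 1: (27, 2)  from 2·(13,1) + (1,0)
step 2: (40, 3)  from 1·(27,2) + (13,1)
…
step 4: (107, 8)  from 1·(67,5) + (40,3)
step 5: (388, 29)  from 3·(107,8) + (67,5)
…
step 9: (438125, 32747)  from 3·(137042,10243) + (26999,2018)
step 10: (575167, 42990)  from 1·(438125,32747) + (137042,10243)
step 11: (1013292, 75737)  from 1·(575167,42990) + (438125,32747)
step 12: (1588459, 118727)  from 1·(1013292,75737) + (575167,42990)
step 13: (4190210, 313191)  from 2·(1588459,118727) + (1013292,75737)
→ (4190210, 313191).  Check: 4190210²=17557859844100, 179·313191²=17557859844099, difference 1.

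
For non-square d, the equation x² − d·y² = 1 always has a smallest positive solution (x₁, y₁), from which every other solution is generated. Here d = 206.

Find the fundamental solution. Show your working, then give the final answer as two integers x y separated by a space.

[14; 2,1,5,14,5,1,2,28] for √206; ℓ=8 ⇒ convergent index 7
step 0: (14, 1)  from 14·(1,0) + (0,1)
step 1: (29, 2)  from 2·(14,1) + (1,0)
step 2: (43, 3)  from 1·(29,2) + (14,1)
step 3: (244, 17)  from 5·(43,3) + (29,2)
…
step 5: (17539, 1222)  from 5·(3459,241) + (244,17)
step 6: (20998, 1463)  from 1·(17539,1222) + (3459,241)
step 7: (59535, 4148)  from 2·(20998,1463) + (17539,1222)
fundamental: x₁=59535, y₁=4148  (since 3544416225 − 206·17205904 = 1)

59535 4148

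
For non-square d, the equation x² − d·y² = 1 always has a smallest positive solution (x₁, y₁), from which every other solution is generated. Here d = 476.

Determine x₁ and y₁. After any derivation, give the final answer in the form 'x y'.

28799 1320

√476 → a₀=21, period (1,4,2,10,2,4,1,42); ℓ=8 even so k=7
i=0: a=21 ⇒ p=21, q=1
…
i=2: a=4 ⇒ p=109, q=5
i=3: a=2 ⇒ p=240, q=11
i=4: a=10 ⇒ p=2509, q=115
i=5: a=2 ⇒ p=5258, q=241
i=6: a=4 ⇒ p=23541, q=1079
i=7: a=1 ⇒ p=28799, q=1320
→ (28799, 1320).  Check: 28799²=829382401, 476·1320²=829382400, difference 1.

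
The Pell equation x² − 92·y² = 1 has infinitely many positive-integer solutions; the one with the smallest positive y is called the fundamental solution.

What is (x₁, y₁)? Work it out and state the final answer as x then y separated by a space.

1151 120

√92 = [9; 1,1,2,4,2,1,1,18, …], period ℓ=8 (even) → k=7
step 0: (9, 1)  from 9·(1,0) + (0,1)
step 1: (10, 1)  from 1·(9,1) + (1,0)
step 2: (19, 2)  from 1·(10,1) + (9,1)
step 3: (48, 5)  from 2·(19,2) + (10,1)
step 4: (211, 22)  from 4·(48,5) + (19,2)
step 5: (470, 49)  from 2·(211,22) + (48,5)
step 6: (681, 71)  from 1·(470,49) + (211,22)
step 7: (1151, 120)  from 1·(681,71) + (470,49)
→ (1151, 120).  Check: 1151²=1324801, 92·120²=1324800, difference 1.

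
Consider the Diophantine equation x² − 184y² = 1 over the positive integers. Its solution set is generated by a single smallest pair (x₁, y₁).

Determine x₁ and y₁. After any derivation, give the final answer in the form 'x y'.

24335 1794

d=184: √d = [13; 1,1,3,2,1,2,1,2,3,1,1,26] (ℓ=12, even), read p_11/q_11
step 0: (13, 1)  from 13·(1,0) + (0,1)
step 1: (14, 1)  from 1·(13,1) + (1,0)
step 2: (27, 2)  from 1·(14,1) + (13,1)
step 3: (95, 7)  from 3·(27,2) + (14,1)
…
step 5: (312, 23)  from 1·(217,16) + (95,7)
…
step 10: (13741, 1013)  from 1·(10594,781) + (3147,232)
step 11: (24335, 1794)  from 1·(13741,1013) + (10594,781)
(x₁, y₁) = (24335, 1794);  24335² − 184·1794² = 1 ✓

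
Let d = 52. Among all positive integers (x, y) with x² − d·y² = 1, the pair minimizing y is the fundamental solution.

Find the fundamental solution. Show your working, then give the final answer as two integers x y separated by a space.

√52 → a₀=7, period (4,1,2,1,4,14); ℓ=6 even so k=5
k=0  a_k=7  p_k/q_k = 7/1
…
k=2  a_k=1  p_k/q_k = 36/5
k=3  a_k=2  p_k/q_k = 101/14
k=4  a_k=1  p_k/q_k = 137/19
k=5  a_k=4  p_k/q_k = 649/90
→ (649, 90).  Check: 649²=421201, 52·90²=421200, difference 1.

649 90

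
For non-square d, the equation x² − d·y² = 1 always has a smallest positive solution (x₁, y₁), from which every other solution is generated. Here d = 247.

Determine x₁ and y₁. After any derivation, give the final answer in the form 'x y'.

d=247: √d = [15; 1,2,1,1,9,1,9,1,1,2,1,30] (ℓ=12, even), read p_11/q_11
k=0  a_k=15  p_k/q_k = 15/1
…
k=2  a_k=2  p_k/q_k = 47/3
k=3  a_k=1  p_k/q_k = 63/4
…
k=5  a_k=9  p_k/q_k = 1053/67
k=6  a_k=1  p_k/q_k = 1163/74
…
k=10  a_k=2  p_k/q_k = 61089/3887
k=11  a_k=1  p_k/q_k = 85292/5427
fundamental: x₁=85292, y₁=5427  (since 7274725264 − 247·29452329 = 1)

85292 5427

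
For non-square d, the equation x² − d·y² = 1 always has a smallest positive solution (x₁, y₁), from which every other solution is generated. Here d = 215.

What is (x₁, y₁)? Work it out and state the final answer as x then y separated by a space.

44 3

[14; 1,1,1,28] for √215; ℓ=4 ⇒ convergent index 3
k=0  a_k=14  p_k/q_k = 14/1
…
k=2  a_k=1  p_k/q_k = 29/2
k=3  a_k=1  p_k/q_k = 44/3
fundamental: x₁=44, y₁=3  (since 1936 − 215·9 = 1)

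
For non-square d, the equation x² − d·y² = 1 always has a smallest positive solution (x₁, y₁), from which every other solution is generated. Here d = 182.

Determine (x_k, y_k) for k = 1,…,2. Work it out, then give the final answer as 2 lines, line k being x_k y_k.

27 2
1457 108

d=182: √d = [13; 2,26] (ℓ=2, even), read p_1/q_1
k=0  a_k=13  p_k/q_k = 13/1
k=1  a_k=2  p_k/q_k = 27/2
(x₁, y₁) = (27, 2);  27² − 182·2² = 1 ✓
k=2:  x_2 = 27·27+182·2·2 = 1457,  y_2 = 27·2+2·27 = 108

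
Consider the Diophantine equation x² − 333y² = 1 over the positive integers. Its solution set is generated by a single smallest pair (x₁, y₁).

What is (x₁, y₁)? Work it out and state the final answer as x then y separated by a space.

[18; 4,36] for √333; ℓ=2 ⇒ convergent index 1
i=0: a=18 ⇒ p=18, q=1
i=1: a=4 ⇒ p=73, q=4
(x₁, y₁) = (73, 4);  73² − 333·4² = 1 ✓

73 4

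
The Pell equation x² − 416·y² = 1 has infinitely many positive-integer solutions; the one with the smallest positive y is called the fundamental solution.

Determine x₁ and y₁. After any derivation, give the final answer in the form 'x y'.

5201 255

[20; 2,1,1,9,1,1,2,40] for √416; ℓ=8 ⇒ convergent index 7
k=0  a_k=20  p_k/q_k = 20/1
…
k=4  a_k=9  p_k/q_k = 979/48
k=5  a_k=1  p_k/q_k = 1081/53
k=6  a_k=1  p_k/q_k = 2060/101
k=7  a_k=2  p_k/q_k = 5201/255
(x₁, y₁) = (5201, 255);  5201² − 416·255² = 1 ✓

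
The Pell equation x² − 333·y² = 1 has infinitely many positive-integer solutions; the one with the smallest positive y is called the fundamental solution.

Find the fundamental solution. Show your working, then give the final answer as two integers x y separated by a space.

73 4

[18; 4,36] for √333; ℓ=2 ⇒ convergent index 1
i=0: a=18 ⇒ p=18, q=1
i=1: a=4 ⇒ p=73, q=4
→ (73, 4).  Check: 73²=5329, 333·4²=5328, difference 1.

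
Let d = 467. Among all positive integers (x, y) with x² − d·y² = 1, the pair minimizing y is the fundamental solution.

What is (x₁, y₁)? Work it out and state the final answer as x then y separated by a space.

d=467: √d = [21; 1,1,1,1,3,…,1,1,42] (ℓ=14, even), read p_13/q_13
step 0: (21, 1)  from 21·(1,0) + (0,1)
step 1: (22, 1)  from 1·(21,1) + (1,0)
step 2: (43, 2)  from 1·(22,1) + (21,1)
…
step 4: (108, 5)  from 1·(65,3) + (43,2)
…
step 6: (1275, 59)  from 3·(389,18) + (108,5)
…
step 9: (275465, 12747)  from 3·(82767,3830) + (27164,1257)
step 10: (358232, 16577)  from 1·(275465,12747) + (82767,3830)
…
step 12: (991929, 45901)  from 1·(633697,29324) + (358232,16577)
step 13: (1625626, 75225)  from 1·(991929,45901) + (633697,29324)
→ (1625626, 75225).  Check: 1625626²=2642659891876, 467·75225²=2642659891875, difference 1.

1625626 75225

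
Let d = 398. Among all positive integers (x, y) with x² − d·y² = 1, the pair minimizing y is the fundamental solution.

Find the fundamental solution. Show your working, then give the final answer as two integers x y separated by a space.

[19; 1,18,1,38] for √398; ℓ=4 ⇒ convergent index 3
step 0: (19, 1)  from 19·(1,0) + (0,1)
step 1: (20, 1)  from 1·(19,1) + (1,0)
step 2: (379, 19)  from 18·(20,1) + (19,1)
step 3: (399, 20)  from 1·(379,19) + (20,1)
fundamental: x₁=399, y₁=20  (since 159201 − 398·400 = 1)

399 20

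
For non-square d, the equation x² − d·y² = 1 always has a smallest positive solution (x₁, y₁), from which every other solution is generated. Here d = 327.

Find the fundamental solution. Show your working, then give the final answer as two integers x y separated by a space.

217 12

d=327: √d = [18; 12,36] (ℓ=2, even), read p_1/q_1
i=0: a=18 ⇒ p=18, q=1
i=1: a=12 ⇒ p=217, q=12
(x₁, y₁) = (217, 12);  217² − 327·12² = 1 ✓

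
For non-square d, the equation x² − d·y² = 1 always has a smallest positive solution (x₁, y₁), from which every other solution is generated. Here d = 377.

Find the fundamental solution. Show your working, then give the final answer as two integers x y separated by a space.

√377 → a₀=19, period (2,2,2,38); ℓ=4 even so k=3
i=0: a=19 ⇒ p=19, q=1
…
i=2: a=2 ⇒ p=97, q=5
i=3: a=2 ⇒ p=233, q=12
fundamental: x₁=233, y₁=12  (since 54289 − 377·144 = 1)

233 12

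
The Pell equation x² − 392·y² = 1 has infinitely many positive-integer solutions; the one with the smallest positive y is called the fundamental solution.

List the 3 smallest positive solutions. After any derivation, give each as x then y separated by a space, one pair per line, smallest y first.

99 5
19601 990
3880899 196015

√392 = [19; 1,3,1,38, …], period ℓ=4 (even) → k=3
k=0  a_k=19  p_k/q_k = 19/1
…
k=2  a_k=3  p_k/q_k = 79/4
k=3  a_k=1  p_k/q_k = 99/5
fundamental: x₁=99, y₁=5  (since 9801 − 392·25 = 1)
(x_2, y_2) = (99·99 + 392·5·5, 99·5 + 5·99) = (19601, 990)
(x_3, y_3) = (99·19601 + 392·5·990, 99·990 + 5·19601) = (3880899, 196015)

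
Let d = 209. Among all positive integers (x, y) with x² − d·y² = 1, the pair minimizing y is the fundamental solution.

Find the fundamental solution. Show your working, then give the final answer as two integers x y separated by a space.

√209 → a₀=14, period (2,5,3,2,3,5,2,28); ℓ=8 even so k=7
a_0=14:  p_0=14·1+0=14,  q_0=14·0+1=1
a_1=2:  p_1=2·14+1=29,  q_1=2·1+0=2
a_2=5:  p_2=5·29+14=159,  q_2=5·2+1=11
a_3=3:  p_3=3·159+29=506,  q_3=3·11+2=35
…
a_6=5:  p_6=5·4019+1171=21266,  q_6=5·278+81=1471
a_7=2:  p_7=2·21266+4019=46551,  q_7=2·1471+278=3220
(x₁, y₁) = (46551, 3220);  46551² − 209·3220² = 1 ✓

46551 3220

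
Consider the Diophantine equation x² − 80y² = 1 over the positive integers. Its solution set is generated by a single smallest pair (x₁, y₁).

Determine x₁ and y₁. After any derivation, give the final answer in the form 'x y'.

√80 → a₀=8, period (1,16); ℓ=2 even so k=1
a_0=8:  p_0=8·1+0=8,  q_0=8·0+1=1
a_1=1:  p_1=1·8+1=9,  q_1=1·1+0=1
(x₁, y₁) = (9, 1);  9² − 80·1² = 1 ✓

9 1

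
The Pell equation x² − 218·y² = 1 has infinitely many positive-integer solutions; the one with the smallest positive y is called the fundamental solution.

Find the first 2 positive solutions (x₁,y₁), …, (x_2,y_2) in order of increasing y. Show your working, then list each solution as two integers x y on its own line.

√218 → a₀=14, period (1,3,3,1,28); ℓ=5 odd so k=9
a_0=14:  p_0=14·1+0=14,  q_0=14·0+1=1
a_1=1:  p_1=1·14+1=15,  q_1=1·1+0=1
a_2=3:  p_2=3·15+14=59,  q_2=3·1+1=4
…
a_4=1:  p_4=1·192+59=251,  q_4=1·13+4=17
a_5=28:  p_5=28·251+192=7220,  q_5=28·17+13=489
a_6=1:  p_6=1·7220+251=7471,  q_6=1·489+17=506
a_7=3:  p_7=3·7471+7220=29633,  q_7=3·506+489=2007
a_8=3:  p_8=3·29633+7471=96370,  q_8=3·2007+506=6527
a_9=1:  p_9=1·96370+29633=126003,  q_9=1·6527+2007=8534
fundamental: x₁=126003, y₁=8534  (since 15876756009 − 218·72829156 = 1)
n=2: (126003,8534)∘(126003,8534) = (126003·126003+218·8534·8534, 126003·8534+8534·126003) = (31753512017,2150619204)

126003 8534
31753512017 2150619204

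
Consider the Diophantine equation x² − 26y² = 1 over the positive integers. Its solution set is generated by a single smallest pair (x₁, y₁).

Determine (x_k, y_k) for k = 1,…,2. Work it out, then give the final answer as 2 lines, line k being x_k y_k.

d=26: √d = [5; 10] (ℓ=1, odd), read p_1/q_1
i=0: a=5 ⇒ p=5, q=1
i=1: a=10 ⇒ p=51, q=10
(x₁, y₁) = (51, 10);  51² − 26·10² = 1 ✓
(x_2, y_2) = (51·51 + 26·10·10, 51·10 + 10·51) = (5201, 1020)

51 10
5201 1020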